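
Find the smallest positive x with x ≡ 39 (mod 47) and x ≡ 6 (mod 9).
321

Using Chinese Remainder Theorem:
M = 47 × 9 = 423
M1 = 9, M2 = 47
y1 = 9^(-1) mod 47 = 21
y2 = 47^(-1) mod 9 = 5
x = (39×9×21 + 6×47×5) mod 423 = 321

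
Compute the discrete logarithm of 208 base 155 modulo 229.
147

Baby-step giant-step with step n = ⌈√229⌉ = 16.
Baby steps 155^j mod 229 (j:value) for j=0..15: 0:1, 1:155, 2:209, 3:106, 4:171, 5:170, 6:15, 7:35, 8:158, 9:216, 10:46, 11:31, 12:225, 13:67, 14:80, 15:34.
Giant-step multiplier: 155^(-16) ≡ 155^(228-16) = 155^212 ≡ 153 (mod 229).
Giant steps γ_i = 208·153^i mod 229: γ_0=208, γ_1=222, γ_2=74, γ_3=101, γ_4=110, γ_5=113, γ_6=114, γ_7=38, γ_8=89, γ_9=106 (in table at j=3).
x = i·n + j = 9·16 + 3 = 147.
Check: 155^147 ≡ 208 (mod 229).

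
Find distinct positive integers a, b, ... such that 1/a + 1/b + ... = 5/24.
1/5 + 1/120

Greedy algorithm:
5/24: ceiling(24/5) = 5, use 1/5
1/120: ceiling(120/1) = 120, use 1/120
Result: 5/24 = 1/5 + 1/120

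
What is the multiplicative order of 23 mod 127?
126

127 is prime, so ord(23) divides φ(127) = 126.
Divisors of 126: 1, 2, 3, 6, 7, 9, 14, 18, 21, 42, 63, 126.
Repeated squaring: 23^1 ≡ 23, 23^2 ≡ 21, 23^4 ≡ 60, 23^8 ≡ 44, 23^16 ≡ 31, 23^32 ≡ 72, 23^64 ≡ 104 (mod 127).
Test 23^d mod 127 for each divisor d in increasing order:
23^1 ≡ 23
23^2 ≡ 21
23^3 = 23^2·23^1 ≡ 102
23^6 = 23^4·23^2 ≡ 117
23^7 = 23^4·23^2·23^1 ≡ 24
23^9 = 23^8·23^1 ≡ 123
23^14 = 23^8·23^4·23^2 ≡ 68
23^18 = 23^16·23^2 ≡ 16
23^21 = 23^16·23^4·23^1 ≡ 108
23^42 = 23^32·23^8·23^2 ≡ 107
23^63 = 23^32·23^16·23^8·23^4·23^2·23^1 ≡ 126
23^126 = 23^64·23^32·23^16·23^8·23^4·23^2 ≡ 1  ← first divisor giving 1
The order is 126.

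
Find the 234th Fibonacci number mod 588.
496

Matrix identity: Q^n = [[F_(n+1), F_n], [F_n, F_(n-1)]] with Q = [[1,1],[1,0]].
n = 234 = 11101010₂. Square-and-multiply, entries mod 588:
Q^1 = [[1,1],[1,0]]
Q^3 = (Q^1)²·Q = [[3,2],[2,1]]
Q^7 = (Q^3)²·Q = [[21,13],[13,8]]
Q^14 = (Q^7)² = [[22,377],[377,233]]
Q^29 = (Q^14)²·Q = [[20,317],[317,291]]
Q^58 = (Q^29)² = [[341,391],[391,538]]
Q^117 = (Q^58)²·Q = [[155,446],[446,297]]
Q^234 = (Q^117)² = [[89,496],[496,181]]
F_234 mod 588 = Q^234[0][1] = 496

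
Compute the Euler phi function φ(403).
360

403 = 13 × 31
φ(n) = n × ∏(1 - 1/p) for each prime p dividing n
φ(403) = 403 × (1 - 1/13) × (1 - 1/31) = 360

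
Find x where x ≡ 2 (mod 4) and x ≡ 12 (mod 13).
38

Using Chinese Remainder Theorem:
M = 4 × 13 = 52
M1 = 13, M2 = 4
y1 = 13^(-1) mod 4 = 1
y2 = 4^(-1) mod 13 = 10
x = (2×13×1 + 12×4×10) mod 52 = 38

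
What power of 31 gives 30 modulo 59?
13

Baby-step giant-step with step n = ⌈√59⌉ = 8.
Baby steps 31^j mod 59 (j:value) for j=0..7: 0:1, 1:31, 2:17, 3:55, 4:53, 5:50, 6:16, 7:24.
Giant-step multiplier: 31^(-8) ≡ 31^(58-8) = 31^50 ≡ 41 (mod 59).
Giant steps γ_i = 30·41^i mod 59: γ_0=30, γ_1=50 (in table at j=5).
x = i·n + j = 1·8 + 5 = 13.
Check: 31^13 ≡ 30 (mod 59).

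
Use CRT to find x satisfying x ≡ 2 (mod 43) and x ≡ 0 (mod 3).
45

Using Chinese Remainder Theorem:
M = 43 × 3 = 129
M1 = 3, M2 = 43
y1 = 3^(-1) mod 43 = 29
y2 = 43^(-1) mod 3 = 1
x = (2×3×29 + 0×43×1) mod 129 = 45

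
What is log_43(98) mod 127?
22

Baby-step giant-step with step n = ⌈√127⌉ = 12.
Baby steps 43^j mod 127 (j:value) for j=0..11: 0:1, 1:43, 2:71, 3:5, 4:88, 5:101, 6:25, 7:59, 8:124, 9:125, 10:41, 11:112.
Giant-step multiplier: 43^(-12) ≡ 43^(126-12) = 43^114 ≡ 38 (mod 127).
Giant steps γ_i = 98·38^i mod 127: γ_0=98, γ_1=41 (in table at j=10).
x = i·n + j = 1·12 + 10 = 22.
Check: 43^22 ≡ 98 (mod 127).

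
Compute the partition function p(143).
20390982757

p(n) counts ways to write n as a sum of positive integers (order ignored).
Euler's pentagonal recurrence: p(k) = p(k-1) + p(k-2) - p(k-5) - p(k-7) + p(k-12) + p(k-15) - ... (offsets j(3j∓1)/2, signs ++--, p(0)=1, p(<0)=0).
DP table for k = 0..142: p(0)=1, p(1)=1, p(2)=2, p(3)=3, p(4)=5, p(5)=7, p(6)=11, p(7)=15, p(8)=22, p(9)=30, p(10)=42, p(11)=56, p(12)=77, p(13)=101, p(14)=135, p(15)=176, p(16)=231, p(17)=297, p(18)=385, p(19)=490, p(20)=627, p(21)=792, p(22)=1002, p(23)=1255, p(24)=1575, p(25)=1958, p(26)=2436, p(27)=3010, p(28)=3718, p(29)=4565, p(30)=5604, p(31)=6842, p(32)=8349, p(33)=10143, p(34)=12310, p(35)=14883, p(36)=17977, p(37)=21637, p(38)=26015, p(39)=31185, p(40)=37338, p(41)=44583, p(42)=53174, p(43)=63261, p(44)=75175, p(45)=89134, p(46)=105558, p(47)=124754, p(48)=147273, p(49)=173525, p(50)=204226, p(51)=239943, p(52)=281589, p(53)=329931, p(54)=386155, p(55)=451276, p(56)=526823, p(57)=614154, p(58)=715220, p(59)=831820, p(60)=966467, p(61)=1121505, p(62)=1300156, p(63)=1505499, p(64)=1741630, p(65)=2012558, p(66)=2323520, p(67)=2679689, p(68)=3087735, p(69)=3554345, p(70)=4087968, p(71)=4697205, p(72)=5392783, p(73)=6185689, p(74)=7089500, p(75)=8118264, p(76)=9289091, p(77)=10619863, p(78)=12132164, p(79)=13848650, p(80)=15796476, p(81)=18004327, p(82)=20506255, p(83)=23338469, p(84)=26543660, p(85)=30167357, p(86)=34262962, p(87)=38887673, p(88)=44108109, p(89)=49995925, p(90)=56634173, p(91)=64112359, p(92)=72533807, p(93)=82010177, p(94)=92669720, p(95)=104651419, p(96)=118114304, p(97)=133230930, p(98)=150198136, p(99)=169229875, p(100)=190569292, p(101)=214481126, p(102)=241265379, p(103)=271248950, p(104)=304801365, p(105)=342325709, p(106)=384276336, p(107)=431149389, p(108)=483502844, p(109)=541946240, p(110)=607163746, p(111)=679903203, p(112)=761002156, p(113)=851376628, p(114)=952050665, p(115)=1064144451, p(116)=1188908248, p(117)=1327710076, p(118)=1482074143, p(119)=1653668665, p(120)=1844349560, p(121)=2056148051, p(122)=2291320912, p(123)=2552338241, p(124)=2841940500, p(125)=3163127352, p(126)=3519222692, p(127)=3913864295, p(128)=4351078600, p(129)=4835271870, p(130)=5371315400, p(131)=5964539504, p(132)=6620830889, p(133)=7346629512, p(134)=8149040695, p(135)=9035836076, p(136)=10015581680, p(137)=11097645016, p(138)=12292341831, p(139)=13610949895, p(140)=15065878135, p(141)=16670689208, p(142)=18440293320.
Final step: p(143) = p(142) + p(141) - p(138) - p(136) + p(131) + p(128) - p(121) - p(117) + p(108) + p(103) - p(92) - p(86) + p(73) + p(66) - p(51) - p(43) + p(26) + p(17)
= 18440293320 + 16670689208 - 12292341831 - 10015581680 + 5964539504 + 4351078600 - 2056148051 - 1327710076 + 483502844 + 271248950 - 72533807 - 34262962 + 6185689 + 2323520 - 239943 - 63261 + 2436 + 297
= 20390982757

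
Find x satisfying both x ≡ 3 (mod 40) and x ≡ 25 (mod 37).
1283

Using Chinese Remainder Theorem:
M = 40 × 37 = 1480
M1 = 37, M2 = 40
y1 = 37^(-1) mod 40 = 13
y2 = 40^(-1) mod 37 = 25
x = (3×37×13 + 25×40×25) mod 1480 = 1283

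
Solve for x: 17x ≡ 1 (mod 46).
19

gcd(17, 46) = 1, so the inverse exists.
Extended Euclidean algorithm on (46, 17):
46 = 2 × 17 + 12  ⟹  12 = (1)·46 + (-2)·17
17 = 1 × 12 + 5  ⟹  5 = (-1)·46 + (3)·17
12 = 2 × 5 + 2  ⟹  2 = (3)·46 + (-8)·17
5 = 2 × 2 + 1  ⟹  1 = (-7)·46 + (19)·17
So (19)·17 ≡ 1 (mod 46), i.e. 17^(-1) ≡ 19 (mod 46).
Check: 17 × 19 = 323 ≡ 1 (mod 46)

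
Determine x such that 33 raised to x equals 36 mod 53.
40

Baby-step giant-step with step n = ⌈√53⌉ = 8.
Baby steps 33^j mod 53 (j:value) for j=0..7: 0:1, 1:33, 2:29, 3:3, 4:46, 5:34, 6:9, 7:32.
Giant-step multiplier: 33^(-8) ≡ 33^(52-8) = 33^44 ≡ 13 (mod 53).
Giant steps γ_i = 36·13^i mod 53: γ_0=36, γ_1=44, γ_2=42, γ_3=16, γ_4=49, γ_5=1 (in table at j=0).
x = i·n + j = 5·8 + 0 = 40.
Check: 33^40 ≡ 36 (mod 53).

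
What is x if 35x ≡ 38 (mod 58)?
x ≡ 16 (mod 58)

gcd(35, 58) = 1, which divides 38, so solutions exist.
Find 35^(-1) mod 58 by the extended Euclidean algorithm:
58 = 1 × 35 + 23  ⟹  23 = (1)·58 + (-1)·35
35 = 1 × 23 + 12  ⟹  12 = (-1)·58 + (2)·35
23 = 1 × 12 + 11  ⟹  11 = (2)·58 + (-3)·35
12 = 1 × 11 + 1  ⟹  1 = (-3)·58 + (5)·35
So (5)·35 ≡ 1 (mod 58), i.e. 35^(-1) ≡ 5 (mod 58).
x ≡ 5 × 38 = 190 ≡ 16 (mod 58).
Check: 35 × 16 = 560 ≡ 38 (mod 58).
Unique solution: x ≡ 16 (mod 58)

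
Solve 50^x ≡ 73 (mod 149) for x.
56

Baby-step giant-step with step n = ⌈√149⌉ = 13.
Baby steps 50^j mod 149 (j:value) for j=0..12: 0:1, 1:50, 2:116, 3:138, 4:46, 5:65, 6:121, 7:90, 8:30, 9:10, 10:53, 11:117, 12:39.
Giant-step multiplier: 50^(-13) ≡ 50^(148-13) = 50^135 ≡ 23 (mod 149).
Giant steps γ_i = 73·23^i mod 149: γ_0=73, γ_1=40, γ_2=26, γ_3=2, γ_4=46 (in table at j=4).
x = i·n + j = 4·13 + 4 = 56.
Check: 50^56 ≡ 73 (mod 149).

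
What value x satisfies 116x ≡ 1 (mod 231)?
2

gcd(116, 231) = 1, so the inverse exists.
Extended Euclidean algorithm on (231, 116):
231 = 1 × 116 + 115  ⟹  115 = (1)·231 + (-1)·116
116 = 1 × 115 + 1  ⟹  1 = (-1)·231 + (2)·116
So (2)·116 ≡ 1 (mod 231), i.e. 116^(-1) ≡ 2 (mod 231).
Check: 116 × 2 = 232 ≡ 1 (mod 231)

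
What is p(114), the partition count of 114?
952050665

p(n) counts ways to write n as a sum of positive integers (order ignored).
Euler's pentagonal recurrence: p(k) = p(k-1) + p(k-2) - p(k-5) - p(k-7) + p(k-12) + p(k-15) - ... (offsets j(3j∓1)/2, signs ++--, p(0)=1, p(<0)=0).
DP table for k = 0..113: p(0)=1, p(1)=1, p(2)=2, p(3)=3, p(4)=5, p(5)=7, p(6)=11, p(7)=15, p(8)=22, p(9)=30, p(10)=42, p(11)=56, p(12)=77, p(13)=101, p(14)=135, p(15)=176, p(16)=231, p(17)=297, p(18)=385, p(19)=490, p(20)=627, p(21)=792, p(22)=1002, p(23)=1255, p(24)=1575, p(25)=1958, p(26)=2436, p(27)=3010, p(28)=3718, p(29)=4565, p(30)=5604, p(31)=6842, p(32)=8349, p(33)=10143, p(34)=12310, p(35)=14883, p(36)=17977, p(37)=21637, p(38)=26015, p(39)=31185, p(40)=37338, p(41)=44583, p(42)=53174, p(43)=63261, p(44)=75175, p(45)=89134, p(46)=105558, p(47)=124754, p(48)=147273, p(49)=173525, p(50)=204226, p(51)=239943, p(52)=281589, p(53)=329931, p(54)=386155, p(55)=451276, p(56)=526823, p(57)=614154, p(58)=715220, p(59)=831820, p(60)=966467, p(61)=1121505, p(62)=1300156, p(63)=1505499, p(64)=1741630, p(65)=2012558, p(66)=2323520, p(67)=2679689, p(68)=3087735, p(69)=3554345, p(70)=4087968, p(71)=4697205, p(72)=5392783, p(73)=6185689, p(74)=7089500, p(75)=8118264, p(76)=9289091, p(77)=10619863, p(78)=12132164, p(79)=13848650, p(80)=15796476, p(81)=18004327, p(82)=20506255, p(83)=23338469, p(84)=26543660, p(85)=30167357, p(86)=34262962, p(87)=38887673, p(88)=44108109, p(89)=49995925, p(90)=56634173, p(91)=64112359, p(92)=72533807, p(93)=82010177, p(94)=92669720, p(95)=104651419, p(96)=118114304, p(97)=133230930, p(98)=150198136, p(99)=169229875, p(100)=190569292, p(101)=214481126, p(102)=241265379, p(103)=271248950, p(104)=304801365, p(105)=342325709, p(106)=384276336, p(107)=431149389, p(108)=483502844, p(109)=541946240, p(110)=607163746, p(111)=679903203, p(112)=761002156, p(113)=851376628.
Final step: p(114) = p(113) + p(112) - p(109) - p(107) + p(102) + p(99) - p(92) - p(88) + p(79) + p(74) - p(63) - p(57) + p(44) + p(37) - p(22) - p(14)
= 851376628 + 761002156 - 541946240 - 431149389 + 241265379 + 169229875 - 72533807 - 44108109 + 13848650 + 7089500 - 1505499 - 614154 + 75175 + 21637 - 1002 - 135
= 952050665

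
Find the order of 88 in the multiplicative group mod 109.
54

109 is prime, so ord(88) divides φ(109) = 108.
Divisors of 108: 1, 2, 3, 4, 6, 9, 12, 18, 27, 36, 54, 108.
Repeated squaring: 88^1 ≡ 88, 88^2 ≡ 5, 88^4 ≡ 25, 88^8 ≡ 80, 88^16 ≡ 78, 88^32 ≡ 89, 88^64 ≡ 73 (mod 109).
Test 88^d mod 109 for each divisor d in increasing order:
88^1 ≡ 88
88^2 ≡ 5
88^3 = 88^2·88^1 ≡ 4
88^4 ≡ 25
88^6 = 88^4·88^2 ≡ 16
88^9 = 88^8·88^1 ≡ 64
88^12 = 88^8·88^4 ≡ 38
88^18 = 88^16·88^2 ≡ 63
88^27 = 88^16·88^8·88^2·88^1 ≡ 108
88^36 = 88^32·88^4 ≡ 45
88^54 = 88^32·88^16·88^4·88^2 ≡ 1  ← first divisor giving 1
The order is 54.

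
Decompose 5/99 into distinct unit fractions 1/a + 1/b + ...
1/20 + 1/1980

Greedy algorithm:
5/99: ceiling(99/5) = 20, use 1/20
1/1980: ceiling(1980/1) = 1980, use 1/1980
Result: 5/99 = 1/20 + 1/1980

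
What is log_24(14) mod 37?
21

Baby-step giant-step with step n = ⌈√37⌉ = 7.
Baby steps 24^j mod 37 (j:value) for j=0..6: 0:1, 1:24, 2:21, 3:23, 4:34, 5:2, 6:11.
Giant-step multiplier: 24^(-7) ≡ 24^(36-7) = 24^29 ≡ 15 (mod 37).
Giant steps γ_i = 14·15^i mod 37: γ_0=14, γ_1=25, γ_2=5, γ_3=1 (in table at j=0).
x = i·n + j = 3·7 + 0 = 21.
Check: 24^21 ≡ 14 (mod 37).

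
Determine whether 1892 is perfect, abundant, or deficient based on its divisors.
deficient

Proper divisors of 1892: sum = 1 + 2 + 4 + 11 + 22 + 43 + 44 + 86 + 172 + 473 + 946 = 1804
Since 1804 < 1892, 1892 is deficient.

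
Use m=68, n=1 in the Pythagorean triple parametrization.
(4623, 136, 4625)

Euclid's formula: a = m² - n², b = 2mn, c = m² + n²
m = 68, n = 1
a = 68² - 1² = 4624 - 1 = 4623
b = 2 × 68 × 1 = 136
c = 68² + 1² = 4624 + 1 = 4625
Verification: 4623² + 136² = 21372129 + 18496 = 21390625 = 4625² ✓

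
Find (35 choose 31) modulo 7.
0

Using Lucas' theorem:
Write n=35 and k=31 in base 7:
n in base 7: [5, 0]
k in base 7: [4, 3]
C(35,31) mod 7 = ∏ C(n_i, k_i) mod 7
Digit binomials (mod 7): C(5,4) = 5; C(0,3) = 0 (k_i > n_i)
Product: 5 × 0 = 0 ≡ 0 (mod 7)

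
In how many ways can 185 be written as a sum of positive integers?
1071823774337

p(n) counts ways to write n as a sum of positive integers (order ignored).
Euler's pentagonal recurrence: p(k) = p(k-1) + p(k-2) - p(k-5) - p(k-7) + p(k-12) + p(k-15) - ... (offsets j(3j∓1)/2, signs ++--, p(0)=1, p(<0)=0).
DP table for k = 0..184: p(0)=1, p(1)=1, p(2)=2, p(3)=3, p(4)=5, p(5)=7, p(6)=11, p(7)=15, p(8)=22, p(9)=30, p(10)=42, p(11)=56, p(12)=77, p(13)=101, p(14)=135, p(15)=176, p(16)=231, p(17)=297, p(18)=385, p(19)=490, p(20)=627, p(21)=792, p(22)=1002, p(23)=1255, p(24)=1575, p(25)=1958, p(26)=2436, p(27)=3010, p(28)=3718, p(29)=4565, p(30)=5604, p(31)=6842, p(32)=8349, p(33)=10143, p(34)=12310, p(35)=14883, p(36)=17977, p(37)=21637, p(38)=26015, p(39)=31185, p(40)=37338, p(41)=44583, p(42)=53174, p(43)=63261, p(44)=75175, p(45)=89134, p(46)=105558, p(47)=124754, p(48)=147273, p(49)=173525, p(50)=204226, p(51)=239943, p(52)=281589, p(53)=329931, p(54)=386155, p(55)=451276, p(56)=526823, p(57)=614154, p(58)=715220, p(59)=831820, p(60)=966467, p(61)=1121505, p(62)=1300156, p(63)=1505499, p(64)=1741630, p(65)=2012558, p(66)=2323520, p(67)=2679689, p(68)=3087735, p(69)=3554345, p(70)=4087968, p(71)=4697205, p(72)=5392783, p(73)=6185689, p(74)=7089500, p(75)=8118264, p(76)=9289091, p(77)=10619863, p(78)=12132164, p(79)=13848650, p(80)=15796476, p(81)=18004327, p(82)=20506255, p(83)=23338469, p(84)=26543660, p(85)=30167357, p(86)=34262962, p(87)=38887673, p(88)=44108109, p(89)=49995925, p(90)=56634173, p(91)=64112359, p(92)=72533807, p(93)=82010177, p(94)=92669720, p(95)=104651419, p(96)=118114304, p(97)=133230930, p(98)=150198136, p(99)=169229875, p(100)=190569292, p(101)=214481126, p(102)=241265379, p(103)=271248950, p(104)=304801365, p(105)=342325709, p(106)=384276336, p(107)=431149389, p(108)=483502844, p(109)=541946240, p(110)=607163746, p(111)=679903203, p(112)=761002156, p(113)=851376628, p(114)=952050665, p(115)=1064144451, p(116)=1188908248, p(117)=1327710076, p(118)=1482074143, p(119)=1653668665, p(120)=1844349560, p(121)=2056148051, p(122)=2291320912, p(123)=2552338241, p(124)=2841940500, p(125)=3163127352, p(126)=3519222692, p(127)=3913864295, p(128)=4351078600, p(129)=4835271870, p(130)=5371315400, p(131)=5964539504, p(132)=6620830889, p(133)=7346629512, p(134)=8149040695, p(135)=9035836076, p(136)=10015581680, p(137)=11097645016, p(138)=12292341831, p(139)=13610949895, p(140)=15065878135, p(141)=16670689208, p(142)=18440293320, p(143)=20390982757, p(144)=22540654445, p(145)=24908858009, p(146)=27517052599, p(147)=30388671978, p(148)=33549419497, p(149)=37027355200, p(150)=40853235313, p(151)=45060624582, p(152)=49686288421, p(153)=54770336324, p(154)=60356673280, p(155)=66493182097, p(156)=73232243759, p(157)=80630964769, p(158)=88751778802, p(159)=97662728555, p(160)=107438159466, p(161)=118159068427, p(162)=129913904637, p(163)=142798995930, p(164)=156919475295, p(165)=172389800255, p(166)=189334822579, p(167)=207890420102, p(168)=228204732751, p(169)=250438925115, p(170)=274768617130, p(171)=301384802048, p(172)=330495499613, p(173)=362326859895, p(174)=397125074750, p(175)=435157697830, p(176)=476715857290, p(177)=522115831195, p(178)=571701605655, p(179)=625846753120, p(180)=684957390936, p(181)=749474411781, p(182)=819876908323, p(183)=896684817527, p(184)=980462880430.
Final step: p(185) = p(184) + p(183) - p(180) - p(178) + p(173) + p(170) - p(163) - p(159) + p(150) + p(145) - p(134) - p(128) + p(115) + p(108) - p(93) - p(85) + p(68) + p(59) - p(40) - p(30) + p(9)
= 980462880430 + 896684817527 - 684957390936 - 571701605655 + 362326859895 + 274768617130 - 142798995930 - 97662728555 + 40853235313 + 24908858009 - 8149040695 - 4351078600 + 1064144451 + 483502844 - 82010177 - 30167357 + 3087735 + 831820 - 37338 - 5604 + 30
= 1071823774337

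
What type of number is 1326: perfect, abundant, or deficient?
abundant

Proper divisors of 1326: sum = 1 + 2 + 3 + 6 + 13 + 17 + 26 + 34 + 39 + 51 + 78 + 102 + 221 + 442 + 663 = 1698
Since 1698 > 1326, 1326 is abundant.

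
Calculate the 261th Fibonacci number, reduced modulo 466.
234

Matrix identity: Q^n = [[F_(n+1), F_n], [F_n, F_(n-1)]] with Q = [[1,1],[1,0]].
n = 261 = 100000101₂. Square-and-multiply, entries mod 466:
Q^1 = [[1,1],[1,0]]
Q^2 = (Q^1)² = [[2,1],[1,1]]
Q^4 = (Q^2)² = [[5,3],[3,2]]
Q^8 = (Q^4)² = [[34,21],[21,13]]
Q^16 = (Q^8)² = [[199,55],[55,144]]
Q^32 = (Q^16)² = [[220,225],[225,461]]
Q^65 = (Q^32)²·Q = [[144,233],[233,377]]
Q^130 = (Q^65)² = [[465,233],[233,232]]
Q^261 = (Q^130)²·Q = [[1,234],[234,233]]
F_261 mod 466 = Q^261[0][1] = 234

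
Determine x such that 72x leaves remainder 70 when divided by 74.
x ≡ 2 (mod 37)

gcd(72, 74) = 2, which divides 70, so solutions exist.
Divide through by 2: 36x ≡ 35 (mod 37).
Find 36^(-1) mod 37 by the extended Euclidean algorithm:
37 = 1 × 36 + 1  ⟹  1 = (1)·37 + (-1)·36
So (-1)·36 ≡ 1 (mod 37), i.e. 36^(-1) ≡ -1 ≡ 36 (mod 37).
x ≡ 36 × 35 = 1260 ≡ 2 (mod 37).
Check: 72 × 2 = 144 ≡ 70 (mod 74).
x ≡ 2 (mod 37), giving 2 solutions mod 74.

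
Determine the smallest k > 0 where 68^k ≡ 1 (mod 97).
96

97 is prime, so ord(68) divides φ(97) = 96.
Divisors of 96: 1, 2, 3, 4, 6, 8, 12, 16, 24, 32, 48, 96.
Repeated squaring: 68^1 ≡ 68, 68^2 ≡ 65, 68^4 ≡ 54, 68^8 ≡ 6, 68^16 ≡ 36, 68^32 ≡ 35, 68^64 ≡ 61 (mod 97).
Test 68^d mod 97 for each divisor d in increasing order:
68^1 ≡ 68
68^2 ≡ 65
68^3 = 68^2·68^1 ≡ 55
68^4 ≡ 54
68^6 = 68^4·68^2 ≡ 18
68^8 ≡ 6
68^12 = 68^8·68^4 ≡ 33
68^16 ≡ 36
68^24 = 68^16·68^8 ≡ 22
68^32 ≡ 35
68^48 = 68^32·68^16 ≡ 96
68^96 = 68^64·68^32 ≡ 1  ← first divisor giving 1
The order is 96.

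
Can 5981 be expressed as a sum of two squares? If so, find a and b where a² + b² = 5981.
50² + 59² (a=50, b=59)

Factorization: 5981 = 5981
By Fermat: n is sum of two squares iff every prime p ≡ 3 (mod 4) appears to even power.
All primes ≡ 3 (mod 4) appear to even power.
Search a = 0, 1, 2, … for 5981 - a² a perfect square: first hit at a = 50: 5981 - 2500 = 3481 = 59².
5981 = 50² + 59² = 2500 + 3481 ✓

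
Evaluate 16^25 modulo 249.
196

Repeated squaring. Binary of 25 = 11001.
16^1 ≡ 16 (mod 249); 16^2 ≡ 7 (mod 249); 16^4 ≡ 49 (mod 249); 16^8 ≡ 160 (mod 249); 16^16 ≡ 202 (mod 249)
16^25 = 16^1 × 16^8 × 16^16 ≡ 196 (mod 249)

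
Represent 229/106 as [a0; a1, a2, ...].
[2; 6, 4, 4]

Euclidean algorithm steps:
229 = 2 × 106 + 17
106 = 6 × 17 + 4
17 = 4 × 4 + 1
4 = 4 × 1 + 0
Continued fraction: [2; 6, 4, 4]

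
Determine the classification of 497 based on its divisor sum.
deficient

Proper divisors of 497: sum = 1 + 7 + 71 = 79
Since 79 < 497, 497 is deficient.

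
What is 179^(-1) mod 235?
214

gcd(179, 235) = 1, so the inverse exists.
Extended Euclidean algorithm on (235, 179):
235 = 1 × 179 + 56  ⟹  56 = (1)·235 + (-1)·179
179 = 3 × 56 + 11  ⟹  11 = (-3)·235 + (4)·179
56 = 5 × 11 + 1  ⟹  1 = (16)·235 + (-21)·179
So (-21)·179 ≡ 1 (mod 235), i.e. 179^(-1) ≡ -21 ≡ 214 (mod 235).
Check: 179 × 214 = 38306 ≡ 1 (mod 235)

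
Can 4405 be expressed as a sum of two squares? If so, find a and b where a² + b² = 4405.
7² + 66² (a=7, b=66)

Factorization: 4405 = 5 × 881
By Fermat: n is sum of two squares iff every prime p ≡ 3 (mod 4) appears to even power.
All primes ≡ 3 (mod 4) appear to even power.
Search a = 0, 1, 2, … for 4405 - a² a perfect square: first hit at a = 7: 4405 - 49 = 4356 = 66².
4405 = 7² + 66² = 49 + 4356 ✓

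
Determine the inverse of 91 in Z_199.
35

gcd(91, 199) = 1, so the inverse exists.
Extended Euclidean algorithm on (199, 91):
199 = 2 × 91 + 17  ⟹  17 = (1)·199 + (-2)·91
91 = 5 × 17 + 6  ⟹  6 = (-5)·199 + (11)·91
17 = 2 × 6 + 5  ⟹  5 = (11)·199 + (-24)·91
6 = 1 × 5 + 1  ⟹  1 = (-16)·199 + (35)·91
So (35)·91 ≡ 1 (mod 199), i.e. 91^(-1) ≡ 35 (mod 199).
Check: 91 × 35 = 3185 ≡ 1 (mod 199)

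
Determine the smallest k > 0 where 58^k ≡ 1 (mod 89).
88

89 is prime, so ord(58) divides φ(89) = 88.
Divisors of 88: 1, 2, 4, 8, 11, 22, 44, 88.
Repeated squaring: 58^1 ≡ 58, 58^2 ≡ 71, 58^4 ≡ 57, 58^8 ≡ 45, 58^16 ≡ 67, 58^32 ≡ 39, 58^64 ≡ 8 (mod 89).
Test 58^d mod 89 for each divisor d in increasing order:
58^1 ≡ 58
58^2 ≡ 71
58^4 ≡ 57
58^8 ≡ 45
58^11 = 58^8·58^2·58^1 ≡ 12
58^22 = 58^16·58^4·58^2 ≡ 55
58^44 = 58^32·58^8·58^4 ≡ 88
58^88 = 58^64·58^16·58^8 ≡ 1  ← first divisor giving 1
The order is 88.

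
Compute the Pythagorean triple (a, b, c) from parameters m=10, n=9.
(19, 180, 181)

Euclid's formula: a = m² - n², b = 2mn, c = m² + n²
m = 10, n = 9
a = 10² - 9² = 100 - 81 = 19
b = 2 × 10 × 9 = 180
c = 10² + 9² = 100 + 81 = 181
Verification: 19² + 180² = 361 + 32400 = 32761 = 181² ✓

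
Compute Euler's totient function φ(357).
192

357 = 3 × 7 × 17
φ(n) = n × ∏(1 - 1/p) for each prime p dividing n
φ(357) = 357 × (1 - 1/3) × (1 - 1/7) × (1 - 1/17) = 192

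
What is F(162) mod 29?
21

Matrix identity: Q^n = [[F_(n+1), F_n], [F_n, F_(n-1)]] with Q = [[1,1],[1,0]].
n = 162 = 10100010₂. Square-and-multiply, entries mod 29:
Q^1 = [[1,1],[1,0]]
Q^2 = (Q^1)² = [[2,1],[1,1]]
Q^5 = (Q^2)²·Q = [[8,5],[5,3]]
Q^10 = (Q^5)² = [[2,26],[26,5]]
Q^20 = (Q^10)² = [[13,8],[8,5]]
Q^40 = (Q^20)² = [[1,28],[28,2]]
Q^81 = (Q^40)²·Q = [[28,2],[2,26]]
Q^162 = (Q^81)² = [[5,21],[21,13]]
F_162 mod 29 = Q^162[0][1] = 21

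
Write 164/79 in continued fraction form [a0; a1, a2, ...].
[2; 13, 6]

Euclidean algorithm steps:
164 = 2 × 79 + 6
79 = 13 × 6 + 1
6 = 6 × 1 + 0
Continued fraction: [2; 13, 6]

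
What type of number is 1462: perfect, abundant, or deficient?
deficient

Proper divisors of 1462: sum = 1 + 2 + 17 + 34 + 43 + 86 + 731 = 914
Since 914 < 1462, 1462 is deficient.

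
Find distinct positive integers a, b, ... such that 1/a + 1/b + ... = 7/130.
1/19 + 1/824 + 1/1017640

Greedy algorithm:
7/130: ceiling(130/7) = 19, use 1/19
3/2470: ceiling(2470/3) = 824, use 1/824
1/1017640: ceiling(1017640/1) = 1017640, use 1/1017640
Result: 7/130 = 1/19 + 1/824 + 1/1017640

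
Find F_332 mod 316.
129

Matrix identity: Q^n = [[F_(n+1), F_n], [F_n, F_(n-1)]] with Q = [[1,1],[1,0]].
n = 332 = 101001100₂. Square-and-multiply, entries mod 316:
Q^1 = [[1,1],[1,0]]
Q^2 = (Q^1)² = [[2,1],[1,1]]
Q^5 = (Q^2)²·Q = [[8,5],[5,3]]
Q^10 = (Q^5)² = [[89,55],[55,34]]
Q^20 = (Q^10)² = [[202,129],[129,73]]
Q^41 = (Q^20)²·Q = [[16,249],[249,83]]
Q^83 = (Q^41)²·Q = [[8,5],[5,3]]
Q^166 = (Q^83)² = [[89,55],[55,34]]
Q^332 = (Q^166)² = [[202,129],[129,73]]
F_332 mod 316 = Q^332[0][1] = 129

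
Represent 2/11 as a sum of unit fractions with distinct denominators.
1/6 + 1/66

Greedy algorithm:
2/11: ceiling(11/2) = 6, use 1/6
1/66: ceiling(66/1) = 66, use 1/66
Result: 2/11 = 1/6 + 1/66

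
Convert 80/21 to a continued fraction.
[3; 1, 4, 4]

Euclidean algorithm steps:
80 = 3 × 21 + 17
21 = 1 × 17 + 4
17 = 4 × 4 + 1
4 = 4 × 1 + 0
Continued fraction: [3; 1, 4, 4]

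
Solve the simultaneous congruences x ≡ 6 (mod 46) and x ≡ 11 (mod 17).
742

Using Chinese Remainder Theorem:
M = 46 × 17 = 782
M1 = 17, M2 = 46
y1 = 17^(-1) mod 46 = 19
y2 = 46^(-1) mod 17 = 10
x = (6×17×19 + 11×46×10) mod 782 = 742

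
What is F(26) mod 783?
28

Matrix identity: Q^n = [[F_(n+1), F_n], [F_n, F_(n-1)]] with Q = [[1,1],[1,0]].
n = 26 = 11010₂. Square-and-multiply, entries mod 783:
Q^1 = [[1,1],[1,0]]
Q^3 = (Q^1)²·Q = [[3,2],[2,1]]
Q^6 = (Q^3)² = [[13,8],[8,5]]
Q^13 = (Q^6)²·Q = [[377,233],[233,144]]
Q^26 = (Q^13)² = [[668,28],[28,640]]
F_26 mod 783 = Q^26[0][1] = 28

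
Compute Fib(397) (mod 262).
13

Matrix identity: Q^n = [[F_(n+1), F_n], [F_n, F_(n-1)]] with Q = [[1,1],[1,0]].
n = 397 = 110001101₂. Square-and-multiply, entries mod 262:
Q^1 = [[1,1],[1,0]]
Q^3 = (Q^1)²·Q = [[3,2],[2,1]]
Q^6 = (Q^3)² = [[13,8],[8,5]]
Q^12 = (Q^6)² = [[233,144],[144,89]]
Q^24 = (Q^12)² = [[93,256],[256,99]]
Q^49 = (Q^24)²·Q = [[197,39],[39,158]]
Q^99 = (Q^49)²·Q = [[203,244],[244,221]]
Q^198 = (Q^99)² = [[137,228],[228,171]]
Q^397 = (Q^198)²·Q = [[21,13],[13,8]]
F_397 mod 262 = Q^397[0][1] = 13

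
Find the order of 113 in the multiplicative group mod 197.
28

197 is prime, so ord(113) divides φ(197) = 196.
Divisors of 196: 1, 2, 4, 7, 14, 28, 49, 98, 196.
Repeated squaring: 113^1 ≡ 113, 113^2 ≡ 161, 113^4 ≡ 114, 113^8 ≡ 191, 113^16 ≡ 36, 113^32 ≡ 114, 113^64 ≡ 191, 113^128 ≡ 36 (mod 197).
Test 113^d mod 197 for each divisor d in increasing order:
113^1 ≡ 113
113^2 ≡ 161
113^4 ≡ 114
113^7 = 113^4·113^2·113^1 ≡ 183
113^14 = 113^8·113^4·113^2 ≡ 196
113^28 = 113^16·113^8·113^4 ≡ 1  ← first divisor giving 1
The order is 28.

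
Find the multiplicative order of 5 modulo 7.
6

7 is prime, so ord(5) divides φ(7) = 6.
Divisors of 6: 1, 2, 3, 6.
Repeated squaring: 5^1 ≡ 5, 5^2 ≡ 4, 5^4 ≡ 2 (mod 7).
Test 5^d mod 7 for each divisor d in increasing order:
5^1 ≡ 5
5^2 ≡ 4
5^3 = 5^2·5^1 ≡ 6
5^6 = 5^4·5^2 ≡ 1  ← first divisor giving 1
The order is 6.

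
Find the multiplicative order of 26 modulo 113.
56

113 is prime, so ord(26) divides φ(113) = 112.
Divisors of 112: 1, 2, 4, 7, 8, 14, 16, 28, 56, 112.
Repeated squaring: 26^1 ≡ 26, 26^2 ≡ 111, 26^4 ≡ 4, 26^8 ≡ 16, 26^16 ≡ 30, 26^32 ≡ 109, 26^64 ≡ 16 (mod 113).
Test 26^d mod 113 for each divisor d in increasing order:
26^1 ≡ 26
26^2 ≡ 111
26^4 ≡ 4
26^7 = 26^4·26^2·26^1 ≡ 18
26^8 ≡ 16
26^14 = 26^8·26^4·26^2 ≡ 98
26^16 ≡ 30
26^28 = 26^16·26^8·26^4 ≡ 112
26^56 = 26^32·26^16·26^8 ≡ 1  ← first divisor giving 1
The order is 56.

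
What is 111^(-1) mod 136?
87

gcd(111, 136) = 1, so the inverse exists.
Extended Euclidean algorithm on (136, 111):
136 = 1 × 111 + 25  ⟹  25 = (1)·136 + (-1)·111
111 = 4 × 25 + 11  ⟹  11 = (-4)·136 + (5)·111
25 = 2 × 11 + 3  ⟹  3 = (9)·136 + (-11)·111
11 = 3 × 3 + 2  ⟹  2 = (-31)·136 + (38)·111
3 = 1 × 2 + 1  ⟹  1 = (40)·136 + (-49)·111
So (-49)·111 ≡ 1 (mod 136), i.e. 111^(-1) ≡ -49 ≡ 87 (mod 136).
Check: 111 × 87 = 9657 ≡ 1 (mod 136)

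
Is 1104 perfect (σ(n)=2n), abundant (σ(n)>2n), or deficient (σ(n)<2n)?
abundant

Proper divisors of 1104: sum = 1 + 2 + 3 + 4 + 6 + 8 + 12 + 16 + ... + 184 + 276 + 368 + 552 (19 divisors) = 1872
Since 1872 > 1104, 1104 is abundant.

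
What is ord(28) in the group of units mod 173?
172

173 is prime, so ord(28) divides φ(173) = 172.
Divisors of 172: 1, 2, 4, 43, 86, 172.
Repeated squaring: 28^1 ≡ 28, 28^2 ≡ 92, 28^4 ≡ 160, 28^8 ≡ 169, 28^16 ≡ 16, 28^32 ≡ 83, 28^64 ≡ 142, 28^128 ≡ 96 (mod 173).
Test 28^d mod 173 for each divisor d in increasing order:
28^1 ≡ 28
28^2 ≡ 92
28^4 ≡ 160
28^43 = 28^32·28^8·28^2·28^1 ≡ 80
28^86 = 28^64·28^16·28^4·28^2 ≡ 172
28^172 = 28^128·28^32·28^8·28^4 ≡ 1  ← first divisor giving 1
The order is 172.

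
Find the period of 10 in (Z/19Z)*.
18

19 is prime, so ord(10) divides φ(19) = 18.
Divisors of 18: 1, 2, 3, 6, 9, 18.
Repeated squaring: 10^1 ≡ 10, 10^2 ≡ 5, 10^4 ≡ 6, 10^8 ≡ 17, 10^16 ≡ 4 (mod 19).
Test 10^d mod 19 for each divisor d in increasing order:
10^1 ≡ 10
10^2 ≡ 5
10^3 = 10^2·10^1 ≡ 12
10^6 = 10^4·10^2 ≡ 11
10^9 = 10^8·10^1 ≡ 18
10^18 = 10^16·10^2 ≡ 1  ← first divisor giving 1
The order is 18.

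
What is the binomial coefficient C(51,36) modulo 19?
0

Using Lucas' theorem:
Write n=51 and k=36 in base 19:
n in base 19: [2, 13]
k in base 19: [1, 17]
C(51,36) mod 19 = ∏ C(n_i, k_i) mod 19
Digit binomials (mod 19): C(2,1) = 2; C(13,17) = 0 (k_i > n_i)
Product: 2 × 0 = 0 ≡ 0 (mod 19)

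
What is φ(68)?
32

68 = 2^2 × 17
φ(n) = n × ∏(1 - 1/p) for each prime p dividing n
φ(68) = 68 × (1 - 1/2) × (1 - 1/17) = 32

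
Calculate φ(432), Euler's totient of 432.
144

432 = 2^4 × 3^3
φ(n) = n × ∏(1 - 1/p) for each prime p dividing n
φ(432) = 432 × (1 - 1/2) × (1 - 1/3) = 144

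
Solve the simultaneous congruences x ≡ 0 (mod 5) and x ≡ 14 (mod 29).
130

Using Chinese Remainder Theorem:
M = 5 × 29 = 145
M1 = 29, M2 = 5
y1 = 29^(-1) mod 5 = 4
y2 = 5^(-1) mod 29 = 6
x = (0×29×4 + 14×5×6) mod 145 = 130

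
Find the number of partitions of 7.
15

p(n) counts ways to write n as a sum of positive integers (order ignored).
Examples: 7; 6 + 1; 5 + 2; 5 + 1 + 1; 4 + 3; ... (15 total)
p(7) = 15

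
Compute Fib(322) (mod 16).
7

Matrix identity: Q^n = [[F_(n+1), F_n], [F_n, F_(n-1)]] with Q = [[1,1],[1,0]].
n = 322 = 101000010₂. Square-and-multiply, entries mod 16:
Q^1 = [[1,1],[1,0]]
Q^2 = (Q^1)² = [[2,1],[1,1]]
Q^5 = (Q^2)²·Q = [[8,5],[5,3]]
Q^10 = (Q^5)² = [[9,7],[7,2]]
Q^20 = (Q^10)² = [[2,13],[13,5]]
Q^40 = (Q^20)² = [[13,11],[11,2]]
Q^80 = (Q^40)² = [[2,5],[5,13]]
Q^161 = (Q^80)²·Q = [[8,13],[13,11]]
Q^322 = (Q^161)² = [[9,7],[7,2]]
F_322 mod 16 = Q^322[0][1] = 7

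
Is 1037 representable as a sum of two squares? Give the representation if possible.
14² + 29² (a=14, b=29)

Factorization: 1037 = 17 × 61
By Fermat: n is sum of two squares iff every prime p ≡ 3 (mod 4) appears to even power.
All primes ≡ 3 (mod 4) appear to even power.
Search a = 0, 1, 2, … for 1037 - a² a perfect square: first hit at a = 14: 1037 - 196 = 841 = 29².
1037 = 14² + 29² = 196 + 841 ✓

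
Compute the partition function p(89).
49995925

p(n) counts ways to write n as a sum of positive integers (order ignored).
Euler's pentagonal recurrence: p(k) = p(k-1) + p(k-2) - p(k-5) - p(k-7) + p(k-12) + p(k-15) - ... (offsets j(3j∓1)/2, signs ++--, p(0)=1, p(<0)=0).
DP table for k = 0..88: p(0)=1, p(1)=1, p(2)=2, p(3)=3, p(4)=5, p(5)=7, p(6)=11, p(7)=15, p(8)=22, p(9)=30, p(10)=42, p(11)=56, p(12)=77, p(13)=101, p(14)=135, p(15)=176, p(16)=231, p(17)=297, p(18)=385, p(19)=490, p(20)=627, p(21)=792, p(22)=1002, p(23)=1255, p(24)=1575, p(25)=1958, p(26)=2436, p(27)=3010, p(28)=3718, p(29)=4565, p(30)=5604, p(31)=6842, p(32)=8349, p(33)=10143, p(34)=12310, p(35)=14883, p(36)=17977, p(37)=21637, p(38)=26015, p(39)=31185, p(40)=37338, p(41)=44583, p(42)=53174, p(43)=63261, p(44)=75175, p(45)=89134, p(46)=105558, p(47)=124754, p(48)=147273, p(49)=173525, p(50)=204226, p(51)=239943, p(52)=281589, p(53)=329931, p(54)=386155, p(55)=451276, p(56)=526823, p(57)=614154, p(58)=715220, p(59)=831820, p(60)=966467, p(61)=1121505, p(62)=1300156, p(63)=1505499, p(64)=1741630, p(65)=2012558, p(66)=2323520, p(67)=2679689, p(68)=3087735, p(69)=3554345, p(70)=4087968, p(71)=4697205, p(72)=5392783, p(73)=6185689, p(74)=7089500, p(75)=8118264, p(76)=9289091, p(77)=10619863, p(78)=12132164, p(79)=13848650, p(80)=15796476, p(81)=18004327, p(82)=20506255, p(83)=23338469, p(84)=26543660, p(85)=30167357, p(86)=34262962, p(87)=38887673, p(88)=44108109.
Final step: p(89) = p(88) + p(87) - p(84) - p(82) + p(77) + p(74) - p(67) - p(63) + p(54) + p(49) - p(38) - p(32) + p(19) + p(12)
= 44108109 + 38887673 - 26543660 - 20506255 + 10619863 + 7089500 - 2679689 - 1505499 + 386155 + 173525 - 26015 - 8349 + 490 + 77
= 49995925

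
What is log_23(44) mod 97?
2

Baby-step giant-step with step n = ⌈√97⌉ = 10.
Baby steps 23^j mod 97 (j:value) for j=0..9: 0:1, 1:23, 2:44, 3:42, 4:93, 5:5, 6:18, 7:26, 8:16, 9:77.
h = 44 is already in the table at j=2, so x = 2.
Check: 23^2 ≡ 44 (mod 97).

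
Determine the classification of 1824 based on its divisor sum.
abundant

Proper divisors of 1824: sum = 1 + 2 + 3 + 4 + 6 + 8 + 12 + 16 + ... + 304 + 456 + 608 + 912 (23 divisors) = 3216
Since 3216 > 1824, 1824 is abundant.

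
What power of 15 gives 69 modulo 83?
56

Baby-step giant-step with step n = ⌈√83⌉ = 10.
Baby steps 15^j mod 83 (j:value) for j=0..9: 0:1, 1:15, 2:59, 3:55, 4:78, 5:8, 6:37, 7:57, 8:25, 9:43.
Giant-step multiplier: 15^(-10) ≡ 15^(82-10) = 15^72 ≡ 48 (mod 83).
Giant steps γ_i = 69·48^i mod 83: γ_0=69, γ_1=75, γ_2=31, γ_3=77, γ_4=44, γ_5=37 (in table at j=6).
x = i·n + j = 5·10 + 6 = 56.
Check: 15^56 ≡ 69 (mod 83).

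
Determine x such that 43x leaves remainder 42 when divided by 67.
x ≡ 15 (mod 67)

gcd(43, 67) = 1, which divides 42, so solutions exist.
Find 43^(-1) mod 67 by the extended Euclidean algorithm:
67 = 1 × 43 + 24  ⟹  24 = (1)·67 + (-1)·43
43 = 1 × 24 + 19  ⟹  19 = (-1)·67 + (2)·43
24 = 1 × 19 + 5  ⟹  5 = (2)·67 + (-3)·43
19 = 3 × 5 + 4  ⟹  4 = (-7)·67 + (11)·43
5 = 1 × 4 + 1  ⟹  1 = (9)·67 + (-14)·43
So (-14)·43 ≡ 1 (mod 67), i.e. 43^(-1) ≡ -14 ≡ 53 (mod 67).
x ≡ 53 × 42 = 2226 ≡ 15 (mod 67).
Check: 43 × 15 = 645 ≡ 42 (mod 67).
Unique solution: x ≡ 15 (mod 67)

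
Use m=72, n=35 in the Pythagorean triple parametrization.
(3959, 5040, 6409)

Euclid's formula: a = m² - n², b = 2mn, c = m² + n²
m = 72, n = 35
a = 72² - 35² = 5184 - 1225 = 3959
b = 2 × 72 × 35 = 5040
c = 72² + 35² = 5184 + 1225 = 6409
Verification: 3959² + 5040² = 15673681 + 25401600 = 41075281 = 6409² ✓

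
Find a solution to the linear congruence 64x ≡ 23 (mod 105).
x ≡ 2 (mod 105)

gcd(64, 105) = 1, which divides 23, so solutions exist.
Find 64^(-1) mod 105 by the extended Euclidean algorithm:
105 = 1 × 64 + 41  ⟹  41 = (1)·105 + (-1)·64
64 = 1 × 41 + 23  ⟹  23 = (-1)·105 + (2)·64
41 = 1 × 23 + 18  ⟹  18 = (2)·105 + (-3)·64
23 = 1 × 18 + 5  ⟹  5 = (-3)·105 + (5)·64
18 = 3 × 5 + 3  ⟹  3 = (11)·105 + (-18)·64
5 = 1 × 3 + 2  ⟹  2 = (-14)·105 + (23)·64
3 = 1 × 2 + 1  ⟹  1 = (25)·105 + (-41)·64
So (-41)·64 ≡ 1 (mod 105), i.e. 64^(-1) ≡ -41 ≡ 64 (mod 105).
x ≡ 64 × 23 = 1472 ≡ 2 (mod 105).
Check: 64 × 2 = 128 ≡ 23 (mod 105).
Unique solution: x ≡ 2 (mod 105)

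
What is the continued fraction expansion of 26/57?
[0; 2, 5, 5]

Euclidean algorithm steps:
26 = 0 × 57 + 26
57 = 2 × 26 + 5
26 = 5 × 5 + 1
5 = 5 × 1 + 0
Continued fraction: [0; 2, 5, 5]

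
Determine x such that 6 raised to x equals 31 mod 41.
28

Baby-step giant-step with step n = ⌈√41⌉ = 7.
Baby steps 6^j mod 41 (j:value) for j=0..6: 0:1, 1:6, 2:36, 3:11, 4:25, 5:27, 6:39.
Giant-step multiplier: 6^(-7) ≡ 6^(40-7) = 6^33 ≡ 17 (mod 41).
Giant steps γ_i = 31·17^i mod 41: γ_0=31, γ_1=35, γ_2=21, γ_3=29, γ_4=1 (in table at j=0).
x = i·n + j = 4·7 + 0 = 28.
Check: 6^28 ≡ 31 (mod 41).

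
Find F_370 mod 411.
106

Matrix identity: Q^n = [[F_(n+1), F_n], [F_n, F_(n-1)]] with Q = [[1,1],[1,0]].
n = 370 = 101110010₂. Square-and-multiply, entries mod 411:
Q^1 = [[1,1],[1,0]]
Q^2 = (Q^1)² = [[2,1],[1,1]]
Q^5 = (Q^2)²·Q = [[8,5],[5,3]]
Q^11 = (Q^5)²·Q = [[144,89],[89,55]]
Q^23 = (Q^11)²·Q = [[336,298],[298,38]]
Q^46 = (Q^23)² = [[310,71],[71,239]]
Q^92 = (Q^46)² = [[35,345],[345,101]]
Q^185 = (Q^92)²·Q = [[304,238],[238,66]]
Q^370 = (Q^185)² = [[278,106],[106,172]]
F_370 mod 411 = Q^370[0][1] = 106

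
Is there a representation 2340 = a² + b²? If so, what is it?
6² + 48² (a=6, b=48)

Factorization: 2340 = 2^2 × 3^2 × 5 × 13
By Fermat: n is sum of two squares iff every prime p ≡ 3 (mod 4) appears to even power.
All primes ≡ 3 (mod 4) appear to even power.
Search a = 0, 1, 2, … for 2340 - a² a perfect square: first hit at a = 6: 2340 - 36 = 2304 = 48².
2340 = 6² + 48² = 36 + 2304 ✓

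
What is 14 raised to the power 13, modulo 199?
57

Repeated squaring. Binary of 13 = 1101.
14^1 ≡ 14 (mod 199); 14^2 ≡ 196 (mod 199); 14^4 ≡ 9 (mod 199); 14^8 ≡ 81 (mod 199)
14^13 = 14^1 × 14^4 × 14^8 ≡ 57 (mod 199)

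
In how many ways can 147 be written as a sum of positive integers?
30388671978

p(n) counts ways to write n as a sum of positive integers (order ignored).
Euler's pentagonal recurrence: p(k) = p(k-1) + p(k-2) - p(k-5) - p(k-7) + p(k-12) + p(k-15) - ... (offsets j(3j∓1)/2, signs ++--, p(0)=1, p(<0)=0).
DP table for k = 0..146: p(0)=1, p(1)=1, p(2)=2, p(3)=3, p(4)=5, p(5)=7, p(6)=11, p(7)=15, p(8)=22, p(9)=30, p(10)=42, p(11)=56, p(12)=77, p(13)=101, p(14)=135, p(15)=176, p(16)=231, p(17)=297, p(18)=385, p(19)=490, p(20)=627, p(21)=792, p(22)=1002, p(23)=1255, p(24)=1575, p(25)=1958, p(26)=2436, p(27)=3010, p(28)=3718, p(29)=4565, p(30)=5604, p(31)=6842, p(32)=8349, p(33)=10143, p(34)=12310, p(35)=14883, p(36)=17977, p(37)=21637, p(38)=26015, p(39)=31185, p(40)=37338, p(41)=44583, p(42)=53174, p(43)=63261, p(44)=75175, p(45)=89134, p(46)=105558, p(47)=124754, p(48)=147273, p(49)=173525, p(50)=204226, p(51)=239943, p(52)=281589, p(53)=329931, p(54)=386155, p(55)=451276, p(56)=526823, p(57)=614154, p(58)=715220, p(59)=831820, p(60)=966467, p(61)=1121505, p(62)=1300156, p(63)=1505499, p(64)=1741630, p(65)=2012558, p(66)=2323520, p(67)=2679689, p(68)=3087735, p(69)=3554345, p(70)=4087968, p(71)=4697205, p(72)=5392783, p(73)=6185689, p(74)=7089500, p(75)=8118264, p(76)=9289091, p(77)=10619863, p(78)=12132164, p(79)=13848650, p(80)=15796476, p(81)=18004327, p(82)=20506255, p(83)=23338469, p(84)=26543660, p(85)=30167357, p(86)=34262962, p(87)=38887673, p(88)=44108109, p(89)=49995925, p(90)=56634173, p(91)=64112359, p(92)=72533807, p(93)=82010177, p(94)=92669720, p(95)=104651419, p(96)=118114304, p(97)=133230930, p(98)=150198136, p(99)=169229875, p(100)=190569292, p(101)=214481126, p(102)=241265379, p(103)=271248950, p(104)=304801365, p(105)=342325709, p(106)=384276336, p(107)=431149389, p(108)=483502844, p(109)=541946240, p(110)=607163746, p(111)=679903203, p(112)=761002156, p(113)=851376628, p(114)=952050665, p(115)=1064144451, p(116)=1188908248, p(117)=1327710076, p(118)=1482074143, p(119)=1653668665, p(120)=1844349560, p(121)=2056148051, p(122)=2291320912, p(123)=2552338241, p(124)=2841940500, p(125)=3163127352, p(126)=3519222692, p(127)=3913864295, p(128)=4351078600, p(129)=4835271870, p(130)=5371315400, p(131)=5964539504, p(132)=6620830889, p(133)=7346629512, p(134)=8149040695, p(135)=9035836076, p(136)=10015581680, p(137)=11097645016, p(138)=12292341831, p(139)=13610949895, p(140)=15065878135, p(141)=16670689208, p(142)=18440293320, p(143)=20390982757, p(144)=22540654445, p(145)=24908858009, p(146)=27517052599.
Final step: p(147) = p(146) + p(145) - p(142) - p(140) + p(135) + p(132) - p(125) - p(121) + p(112) + p(107) - p(96) - p(90) + p(77) + p(70) - p(55) - p(47) + p(30) + p(21) - p(2)
= 27517052599 + 24908858009 - 18440293320 - 15065878135 + 9035836076 + 6620830889 - 3163127352 - 2056148051 + 761002156 + 431149389 - 118114304 - 56634173 + 10619863 + 4087968 - 451276 - 124754 + 5604 + 792 - 2
= 30388671978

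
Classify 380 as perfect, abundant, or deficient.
abundant

Proper divisors of 380: sum = 1 + 2 + 4 + 5 + 10 + 19 + 20 + 38 + 76 + 95 + 190 = 460
Since 460 > 380, 380 is abundant.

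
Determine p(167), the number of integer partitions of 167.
207890420102

p(n) counts ways to write n as a sum of positive integers (order ignored).
Euler's pentagonal recurrence: p(k) = p(k-1) + p(k-2) - p(k-5) - p(k-7) + p(k-12) + p(k-15) - ... (offsets j(3j∓1)/2, signs ++--, p(0)=1, p(<0)=0).
DP table for k = 0..166: p(0)=1, p(1)=1, p(2)=2, p(3)=3, p(4)=5, p(5)=7, p(6)=11, p(7)=15, p(8)=22, p(9)=30, p(10)=42, p(11)=56, p(12)=77, p(13)=101, p(14)=135, p(15)=176, p(16)=231, p(17)=297, p(18)=385, p(19)=490, p(20)=627, p(21)=792, p(22)=1002, p(23)=1255, p(24)=1575, p(25)=1958, p(26)=2436, p(27)=3010, p(28)=3718, p(29)=4565, p(30)=5604, p(31)=6842, p(32)=8349, p(33)=10143, p(34)=12310, p(35)=14883, p(36)=17977, p(37)=21637, p(38)=26015, p(39)=31185, p(40)=37338, p(41)=44583, p(42)=53174, p(43)=63261, p(44)=75175, p(45)=89134, p(46)=105558, p(47)=124754, p(48)=147273, p(49)=173525, p(50)=204226, p(51)=239943, p(52)=281589, p(53)=329931, p(54)=386155, p(55)=451276, p(56)=526823, p(57)=614154, p(58)=715220, p(59)=831820, p(60)=966467, p(61)=1121505, p(62)=1300156, p(63)=1505499, p(64)=1741630, p(65)=2012558, p(66)=2323520, p(67)=2679689, p(68)=3087735, p(69)=3554345, p(70)=4087968, p(71)=4697205, p(72)=5392783, p(73)=6185689, p(74)=7089500, p(75)=8118264, p(76)=9289091, p(77)=10619863, p(78)=12132164, p(79)=13848650, p(80)=15796476, p(81)=18004327, p(82)=20506255, p(83)=23338469, p(84)=26543660, p(85)=30167357, p(86)=34262962, p(87)=38887673, p(88)=44108109, p(89)=49995925, p(90)=56634173, p(91)=64112359, p(92)=72533807, p(93)=82010177, p(94)=92669720, p(95)=104651419, p(96)=118114304, p(97)=133230930, p(98)=150198136, p(99)=169229875, p(100)=190569292, p(101)=214481126, p(102)=241265379, p(103)=271248950, p(104)=304801365, p(105)=342325709, p(106)=384276336, p(107)=431149389, p(108)=483502844, p(109)=541946240, p(110)=607163746, p(111)=679903203, p(112)=761002156, p(113)=851376628, p(114)=952050665, p(115)=1064144451, p(116)=1188908248, p(117)=1327710076, p(118)=1482074143, p(119)=1653668665, p(120)=1844349560, p(121)=2056148051, p(122)=2291320912, p(123)=2552338241, p(124)=2841940500, p(125)=3163127352, p(126)=3519222692, p(127)=3913864295, p(128)=4351078600, p(129)=4835271870, p(130)=5371315400, p(131)=5964539504, p(132)=6620830889, p(133)=7346629512, p(134)=8149040695, p(135)=9035836076, p(136)=10015581680, p(137)=11097645016, p(138)=12292341831, p(139)=13610949895, p(140)=15065878135, p(141)=16670689208, p(142)=18440293320, p(143)=20390982757, p(144)=22540654445, p(145)=24908858009, p(146)=27517052599, p(147)=30388671978, p(148)=33549419497, p(149)=37027355200, p(150)=40853235313, p(151)=45060624582, p(152)=49686288421, p(153)=54770336324, p(154)=60356673280, p(155)=66493182097, p(156)=73232243759, p(157)=80630964769, p(158)=88751778802, p(159)=97662728555, p(160)=107438159466, p(161)=118159068427, p(162)=129913904637, p(163)=142798995930, p(164)=156919475295, p(165)=172389800255, p(166)=189334822579.
Final step: p(167) = p(166) + p(165) - p(162) - p(160) + p(155) + p(152) - p(145) - p(141) + p(132) + p(127) - p(116) - p(110) + p(97) + p(90) - p(75) - p(67) + p(50) + p(41) - p(22) - p(12)
= 189334822579 + 172389800255 - 129913904637 - 107438159466 + 66493182097 + 49686288421 - 24908858009 - 16670689208 + 6620830889 + 3913864295 - 1188908248 - 607163746 + 133230930 + 56634173 - 8118264 - 2679689 + 204226 + 44583 - 1002 - 77
= 207890420102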